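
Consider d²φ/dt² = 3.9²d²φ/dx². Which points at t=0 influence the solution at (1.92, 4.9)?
Domain of dependence: [-17.19, 21.03]. Signals travel at speed 3.9, so data within |x - 1.92| ≤ 3.9·4.9 = 19.11 can reach the point.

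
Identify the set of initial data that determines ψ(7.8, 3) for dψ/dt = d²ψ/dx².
The entire real line. The heat equation has infinite propagation speed: any initial disturbance instantly affects all points (though exponentially small far away).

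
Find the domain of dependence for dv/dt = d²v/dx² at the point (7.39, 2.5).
The entire real line. The heat equation has infinite propagation speed: any initial disturbance instantly affects all points (though exponentially small far away).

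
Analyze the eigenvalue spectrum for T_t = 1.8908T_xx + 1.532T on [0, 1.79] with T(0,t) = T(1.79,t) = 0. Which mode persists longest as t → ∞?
Eigenvalues: λₙ = 1.8908n²π²/1.79² - 1.532.
First three modes:
  n=1: λ₁ = 1.8908π²/1.79² - 1.532 ≈ 4.292
  n=2: λ₂ = 7.5632π²/1.79² - 1.532 ≈ 21.765
  n=3: λ₃ = 17.0172π²/1.79² - 1.532 ≈ 50.886
Since 1.8908π²/1.79² ≈ 5.824 > 1.532, all λₙ > 0.
The n=1 mode decays slowest → dominates as t → ∞.
Asymptotic: T ~ c₁ sin(πx/1.79) e^{-λ₁t} with decay rate λ₁ ≈ 4.292.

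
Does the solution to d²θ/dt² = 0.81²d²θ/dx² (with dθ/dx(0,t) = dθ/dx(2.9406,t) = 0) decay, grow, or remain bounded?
θ oscillates about a mean that drifts linearly in t (generically unbounded; no decay). There is no damping, so the nonconstant modes persist as standing waves (energy conserved, no decay). But with Neumann conditions at both ends the constant mode has eigenvalue 0: the spatial mean M(t) of θ satisfies M'' = 0, so M(t) = M(0) + M'(0)·t. Unless the initial velocity has zero mean (∫θ_t(x,0)dx = 0), the solution grows linearly in t (unbounded, though not exponentially); if it does have zero mean, the solution stays bounded and simply oscillates.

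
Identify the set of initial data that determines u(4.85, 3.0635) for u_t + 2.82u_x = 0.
A single point: x = -3.78907. The characteristic through (4.85, 3.0635) is x - 2.82t = const, so x = 4.85 - 2.82·3.0635 = -3.78907.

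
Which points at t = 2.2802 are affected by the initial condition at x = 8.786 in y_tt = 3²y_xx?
Domain of influence: [1.9454, 15.6266]. Data at x = 8.786 spreads outward at speed 3.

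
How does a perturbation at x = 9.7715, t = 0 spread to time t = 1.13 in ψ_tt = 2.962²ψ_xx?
Domain of influence: [6.42444, 13.11856]. Data at x = 9.7715 spreads outward at speed 2.962.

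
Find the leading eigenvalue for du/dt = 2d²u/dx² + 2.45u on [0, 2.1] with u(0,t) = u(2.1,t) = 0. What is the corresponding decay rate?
Eigenvalues: λₙ = 2n²π²/2.1² - 2.45.
First three modes:
  n=1: λ₁ = 2π²/2.1² - 2.45 ≈ 2.026
  n=2: λ₂ = 8π²/2.1² - 2.45 ≈ 15.454
  n=3: λ₃ = 18π²/2.1² - 2.45 ≈ 37.834
Since 2π²/2.1² ≈ 4.476 > 2.45, all λₙ > 0.
The n=1 mode decays slowest → dominates as t → ∞.
Asymptotic: u ~ c₁ sin(πx/2.1) e^{-λ₁t} with decay rate λ₁ ≈ 2.026.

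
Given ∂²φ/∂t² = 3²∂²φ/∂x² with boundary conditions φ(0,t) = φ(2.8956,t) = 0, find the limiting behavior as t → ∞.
φ oscillates (no decay). Energy is conserved; the solution oscillates indefinitely as standing waves.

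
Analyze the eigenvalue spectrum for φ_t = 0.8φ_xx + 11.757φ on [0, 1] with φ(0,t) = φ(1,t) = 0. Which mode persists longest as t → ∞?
Eigenvalues: λₙ = 0.8n²π²/1² - 11.757.
First three modes:
  n=1: λ₁ = 0.8π² - 11.757 ≈ -3.861
  n=2: λ₂ = 3.2π² - 11.757 ≈ 19.826
  n=3: λ₃ = 7.2π² - 11.757 ≈ 59.304
Since 0.8π² ≈ 7.896 < 11.757, λ₁ < 0.
The n=1 mode grows fastest (−λₙ is largest for n=1) → dominates.
Asymptotic: φ ~ c₁ sin(πx/1) e^{3.861t} (exponential growth at rate −λ₁ ≈ 3.861).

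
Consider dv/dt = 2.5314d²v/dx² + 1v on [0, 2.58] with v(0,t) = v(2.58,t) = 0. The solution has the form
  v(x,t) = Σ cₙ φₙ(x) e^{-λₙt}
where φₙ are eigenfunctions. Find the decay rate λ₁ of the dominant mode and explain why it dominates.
Eigenvalues: λₙ = 2.5314n²π²/2.58² - 1.
First three modes:
  n=1: λ₁ = 2.5314π²/2.58² - 1 ≈ 2.753
  n=2: λ₂ = 10.1256π²/2.58² - 1 ≈ 14.013
  n=3: λ₃ = 22.7826π²/2.58² - 1 ≈ 32.78
Since 2.5314π²/2.58² ≈ 3.753 > 1, all λₙ > 0.
The n=1 mode decays slowest → dominates as t → ∞.
Asymptotic: v ~ c₁ sin(πx/2.58) e^{-λ₁t} with decay rate λ₁ ≈ 2.753.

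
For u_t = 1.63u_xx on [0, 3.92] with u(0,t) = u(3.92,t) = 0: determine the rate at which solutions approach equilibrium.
Eigenvalues: λₙ = 1.63n²π²/3.92².
First three modes:
  n=1: λ₁ = 1.63π²/3.92² ≈ 1.047
  n=2: λ₂ = 6.52π²/3.92² ≈ 4.188 (4× faster decay)
  n=3: λ₃ = 14.67π²/3.92² ≈ 9.422 (9× faster decay)
As t → ∞, higher modes decay exponentially faster. The n=1 mode dominates: u ~ c₁ sin(πx/3.92) e^{-λ₁t}.
Decay rate: λ₁ = 1.63π²/3.92² ≈ 1.047.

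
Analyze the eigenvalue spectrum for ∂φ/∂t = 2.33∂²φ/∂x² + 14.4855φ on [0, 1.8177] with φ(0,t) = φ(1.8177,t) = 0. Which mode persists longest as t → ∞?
Eigenvalues: λₙ = 2.33n²π²/1.8177² - 14.4855.
First three modes:
  n=1: λ₁ = 2.33π²/1.8177² - 14.4855 ≈ -7.525
  n=2: λ₂ = 9.32π²/1.8177² - 14.4855 ≈ 13.355
  n=3: λ₃ = 20.97π²/1.8177² - 14.4855 ≈ 48.155
Since 2.33π²/1.8177² ≈ 6.96 < 14.4855, λ₁ < 0.
The n=1 mode grows fastest (−λₙ is largest for n=1) → dominates.
Asymptotic: φ ~ c₁ sin(πx/1.8177) e^{7.525t} (exponential growth at rate −λ₁ ≈ 7.525).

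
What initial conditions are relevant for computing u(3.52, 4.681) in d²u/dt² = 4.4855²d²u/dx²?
Domain of dependence: [-17.4766255, 24.5166255]. Signals travel at speed 4.4855, so data within |x - 3.52| ≤ 4.4855·4.681 = 20.9966255 can reach the point.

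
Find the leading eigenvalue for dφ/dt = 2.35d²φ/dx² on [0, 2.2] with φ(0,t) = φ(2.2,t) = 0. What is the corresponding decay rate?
Eigenvalues: λₙ = 2.35n²π²/2.2².
First three modes:
  n=1: λ₁ = 2.35π²/2.2² ≈ 4.792
  n=2: λ₂ = 9.4π²/2.2² ≈ 19.168 (4× faster decay)
  n=3: λ₃ = 21.15π²/2.2² ≈ 43.129 (9× faster decay)
As t → ∞, higher modes decay exponentially faster. The n=1 mode dominates: φ ~ c₁ sin(πx/2.2) e^{-λ₁t}.
Decay rate: λ₁ = 2.35π²/2.2² ≈ 4.792.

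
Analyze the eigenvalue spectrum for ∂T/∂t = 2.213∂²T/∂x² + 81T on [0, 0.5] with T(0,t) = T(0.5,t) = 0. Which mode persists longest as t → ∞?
Eigenvalues: λₙ = 2.213n²π²/0.5² - 81.
First three modes:
  n=1: λ₁ = 2.213π²/0.5² - 81 ≈ 6.366
  n=2: λ₂ = 8.852π²/0.5² - 81 ≈ 268.463
  n=3: λ₃ = 19.917π²/0.5² - 81 ≈ 705.292
Since 2.213π²/0.5² ≈ 87.366 > 81, all λₙ > 0.
The n=1 mode decays slowest → dominates as t → ∞.
Asymptotic: T ~ c₁ sin(πx/0.5) e^{-λ₁t} with decay rate λ₁ ≈ 6.366.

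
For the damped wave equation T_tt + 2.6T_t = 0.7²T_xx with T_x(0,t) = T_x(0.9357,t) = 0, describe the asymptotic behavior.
T → constant (steady state). Damping (γ=2.6) dissipates the nonconstant modes; with Neumann BCs the spatial average obeys M''+γM'=0 and tends to a finite limit.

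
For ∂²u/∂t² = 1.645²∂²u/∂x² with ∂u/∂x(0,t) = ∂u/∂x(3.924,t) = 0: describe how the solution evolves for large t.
u oscillates about a mean that drifts linearly in t (generically unbounded; no decay). There is no damping, so the nonconstant modes persist as standing waves (energy conserved, no decay). But with Neumann conditions at both ends the constant mode has eigenvalue 0: the spatial mean M(t) of u satisfies M'' = 0, so M(t) = M(0) + M'(0)·t. Unless the initial velocity has zero mean (∫u_t(x,0)dx = 0), the solution grows linearly in t (unbounded, though not exponentially); if it does have zero mean, the solution stays bounded and simply oscillates.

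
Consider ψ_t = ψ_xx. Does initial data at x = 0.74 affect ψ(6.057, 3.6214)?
Yes, for any finite x. The heat equation has infinite propagation speed, so all initial data affects all points at any t > 0.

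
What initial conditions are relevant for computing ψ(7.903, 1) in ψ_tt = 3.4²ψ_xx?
Domain of dependence: [4.503, 11.303]. Signals travel at speed 3.4, so data within |x - 7.903| ≤ 3.4·1 = 3.4 can reach the point.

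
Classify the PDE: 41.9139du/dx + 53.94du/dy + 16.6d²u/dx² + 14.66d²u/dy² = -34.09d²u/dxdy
Rewriting in standard form: 16.6d²u/dx² + 34.09d²u/dxdy + 14.66d²u/dy² + 41.9139du/dx + 53.94du/dy = 0. A = 16.6, B = 34.09, C = 14.66. Discriminant B² - 4AC = 188.7041. Since 188.7041 > 0, hyperbolic.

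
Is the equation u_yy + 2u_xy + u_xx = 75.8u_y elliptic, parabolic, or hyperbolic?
Rewriting in standard form: u_xx + 2u_xy + u_yy - 75.8u_y = 0. Computing B² - 4AC with A = 1, B = 2, C = 1: discriminant = 0 (zero). Answer: parabolic.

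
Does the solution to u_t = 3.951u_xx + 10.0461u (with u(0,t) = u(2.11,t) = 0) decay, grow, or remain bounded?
u grows unboundedly. Reaction dominates diffusion (r=10.0461 > κπ²/L²≈8.76); solution grows exponentially.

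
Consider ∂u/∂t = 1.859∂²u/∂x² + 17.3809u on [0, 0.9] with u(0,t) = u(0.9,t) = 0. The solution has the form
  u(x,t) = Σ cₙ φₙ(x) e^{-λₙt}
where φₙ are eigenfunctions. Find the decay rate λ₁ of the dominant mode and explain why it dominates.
Eigenvalues: λₙ = 1.859n²π²/0.9² - 17.3809.
First three modes:
  n=1: λ₁ = 1.859π²/0.9² - 17.3809 ≈ 5.27
  n=2: λ₂ = 7.436π²/0.9² - 17.3809 ≈ 73.225
  n=3: λ₃ = 16.731π²/0.9² - 17.3809 ≈ 186.481
Since 1.859π²/0.9² ≈ 22.651 > 17.3809, all λₙ > 0.
The n=1 mode decays slowest → dominates as t → ∞.
Asymptotic: u ~ c₁ sin(πx/0.9) e^{-λ₁t} with decay rate λ₁ ≈ 5.27.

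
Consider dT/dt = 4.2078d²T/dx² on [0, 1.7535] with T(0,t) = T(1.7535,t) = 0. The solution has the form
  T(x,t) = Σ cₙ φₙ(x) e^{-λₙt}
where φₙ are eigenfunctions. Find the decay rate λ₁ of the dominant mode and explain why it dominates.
Eigenvalues: λₙ = 4.2078n²π²/1.7535².
First three modes:
  n=1: λ₁ = 4.2078π²/1.7535² ≈ 13.507
  n=2: λ₂ = 16.8312π²/1.7535² ≈ 54.026 (4× faster decay)
  n=3: λ₃ = 37.8702π²/1.7535² ≈ 121.559 (9× faster decay)
As t → ∞, higher modes decay exponentially faster. The n=1 mode dominates: T ~ c₁ sin(πx/1.7535) e^{-λ₁t}.
Decay rate: λ₁ = 4.2078π²/1.7535² ≈ 13.507.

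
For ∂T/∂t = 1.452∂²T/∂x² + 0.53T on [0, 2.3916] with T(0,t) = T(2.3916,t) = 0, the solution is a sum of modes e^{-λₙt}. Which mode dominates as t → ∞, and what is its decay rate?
Eigenvalues: λₙ = 1.452n²π²/2.3916² - 0.53.
First three modes:
  n=1: λ₁ = 1.452π²/2.3916² - 0.53 ≈ 1.975
  n=2: λ₂ = 5.808π²/2.3916² - 0.53 ≈ 9.492
  n=3: λ₃ = 13.068π²/2.3916² - 0.53 ≈ 22.019
Since 1.452π²/2.3916² ≈ 2.505 > 0.53, all λₙ > 0.
The n=1 mode decays slowest → dominates as t → ∞.
Asymptotic: T ~ c₁ sin(πx/2.3916) e^{-λ₁t} with decay rate λ₁ ≈ 1.975.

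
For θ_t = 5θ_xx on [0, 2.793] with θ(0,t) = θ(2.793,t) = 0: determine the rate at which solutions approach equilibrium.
Eigenvalues: λₙ = 5n²π²/2.793².
First three modes:
  n=1: λ₁ = 5π²/2.793² ≈ 6.326
  n=2: λ₂ = 20π²/2.793² ≈ 25.304 (4× faster decay)
  n=3: λ₃ = 45π²/2.793² ≈ 56.934 (9× faster decay)
As t → ∞, higher modes decay exponentially faster. The n=1 mode dominates: θ ~ c₁ sin(πx/2.793) e^{-λ₁t}.
Decay rate: λ₁ = 5π²/2.793² ≈ 6.326.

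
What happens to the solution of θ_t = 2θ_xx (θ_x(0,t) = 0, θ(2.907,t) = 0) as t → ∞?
θ → 0. Heat escapes through the Dirichlet boundary.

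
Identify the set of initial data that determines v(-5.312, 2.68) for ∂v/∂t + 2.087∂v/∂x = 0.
A single point: x = -10.90516. The characteristic through (-5.312, 2.68) is x - 2.087t = const, so x = -5.312 - 2.087·2.68 = -10.90516.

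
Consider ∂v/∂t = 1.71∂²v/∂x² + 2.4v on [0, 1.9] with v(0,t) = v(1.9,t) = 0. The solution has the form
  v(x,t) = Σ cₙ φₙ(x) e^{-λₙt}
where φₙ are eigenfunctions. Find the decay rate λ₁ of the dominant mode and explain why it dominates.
Eigenvalues: λₙ = 1.71n²π²/1.9² - 2.4.
First three modes:
  n=1: λ₁ = 1.71π²/1.9² - 2.4 ≈ 2.275
  n=2: λ₂ = 6.84π²/1.9² - 2.4 ≈ 16.3
  n=3: λ₃ = 15.39π²/1.9² - 2.4 ≈ 39.676
Since 1.71π²/1.9² ≈ 4.675 > 2.4, all λₙ > 0.
The n=1 mode decays slowest → dominates as t → ∞.
Asymptotic: v ~ c₁ sin(πx/1.9) e^{-λ₁t} with decay rate λ₁ ≈ 2.275.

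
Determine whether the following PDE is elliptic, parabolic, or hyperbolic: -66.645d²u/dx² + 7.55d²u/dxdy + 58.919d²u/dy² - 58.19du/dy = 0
Coefficients: A = -66.645, B = 7.55, C = 58.919. B² - 4AC = 15763.62952, which is positive, so the equation is hyperbolic.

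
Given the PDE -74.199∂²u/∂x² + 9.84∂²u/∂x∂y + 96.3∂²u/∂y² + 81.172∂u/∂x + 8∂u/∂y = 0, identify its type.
The second-order coefficients are A = -74.199, B = 9.84, C = 96.3. Since B² - 4AC = 28678.2804 > 0, this is a hyperbolic PDE.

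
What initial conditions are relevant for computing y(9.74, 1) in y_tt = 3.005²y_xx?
Domain of dependence: [6.735, 12.745]. Signals travel at speed 3.005, so data within |x - 9.74| ≤ 3.005·1 = 3.005 can reach the point.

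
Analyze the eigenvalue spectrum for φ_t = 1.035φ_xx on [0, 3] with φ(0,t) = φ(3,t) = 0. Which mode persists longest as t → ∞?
Eigenvalues: λₙ = 1.035n²π²/3².
First three modes:
  n=1: λ₁ = 1.035π²/3² ≈ 1.135
  n=2: λ₂ = 4.14π²/3² ≈ 4.54 (4× faster decay)
  n=3: λ₃ = 9.315π²/3² ≈ 10.215 (9× faster decay)
As t → ∞, higher modes decay exponentially faster. The n=1 mode dominates: φ ~ c₁ sin(πx/3) e^{-λ₁t}.
Decay rate: λ₁ = 1.035π²/3² ≈ 1.135.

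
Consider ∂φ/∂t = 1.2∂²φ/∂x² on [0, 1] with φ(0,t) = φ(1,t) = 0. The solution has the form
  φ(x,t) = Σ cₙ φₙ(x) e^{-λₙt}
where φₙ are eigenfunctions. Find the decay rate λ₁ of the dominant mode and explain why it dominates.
Eigenvalues: λₙ = 1.2n²π².
First three modes:
  n=1: λ₁ = 1.2π² ≈ 11.844
  n=2: λ₂ = 4.8π² ≈ 47.374 (4× faster decay)
  n=3: λ₃ = 10.8π² ≈ 106.592 (9× faster decay)
As t → ∞, higher modes decay exponentially faster. The n=1 mode dominates: φ ~ c₁ sin(πx) e^{-λ₁t}.
Decay rate: λ₁ = 1.2π² ≈ 11.844.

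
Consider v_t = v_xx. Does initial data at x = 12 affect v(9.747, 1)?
Yes, for any finite x. The heat equation has infinite propagation speed, so all initial data affects all points at any t > 0.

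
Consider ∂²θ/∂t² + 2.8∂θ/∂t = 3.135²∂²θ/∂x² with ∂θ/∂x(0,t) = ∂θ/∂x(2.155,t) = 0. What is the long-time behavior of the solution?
As t → ∞, θ → constant (steady state). Damping (γ=2.8) dissipates the nonconstant modes; with Neumann BCs the spatial average obeys M''+γM'=0 and tends to a finite limit.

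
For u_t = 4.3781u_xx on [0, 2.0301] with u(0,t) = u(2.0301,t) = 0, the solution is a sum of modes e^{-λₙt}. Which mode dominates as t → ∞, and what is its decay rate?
Eigenvalues: λₙ = 4.3781n²π²/2.0301².
First three modes:
  n=1: λ₁ = 4.3781π²/2.0301² ≈ 10.485
  n=2: λ₂ = 17.5124π²/2.0301² ≈ 41.938 (4× faster decay)
  n=3: λ₃ = 39.4029π²/2.0301² ≈ 94.361 (9× faster decay)
As t → ∞, higher modes decay exponentially faster. The n=1 mode dominates: u ~ c₁ sin(πx/2.0301) e^{-λ₁t}.
Decay rate: λ₁ = 4.3781π²/2.0301² ≈ 10.485.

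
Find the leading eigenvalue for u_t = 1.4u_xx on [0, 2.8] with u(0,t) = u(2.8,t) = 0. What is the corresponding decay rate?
Eigenvalues: λₙ = 1.4n²π²/2.8².
First three modes:
  n=1: λ₁ = 1.4π²/2.8² ≈ 1.762
  n=2: λ₂ = 5.6π²/2.8² ≈ 7.05 (4× faster decay)
  n=3: λ₃ = 12.6π²/2.8² ≈ 15.862 (9× faster decay)
As t → ∞, higher modes decay exponentially faster. The n=1 mode dominates: u ~ c₁ sin(πx/2.8) e^{-λ₁t}.
Decay rate: λ₁ = 1.4π²/2.8² ≈ 1.762.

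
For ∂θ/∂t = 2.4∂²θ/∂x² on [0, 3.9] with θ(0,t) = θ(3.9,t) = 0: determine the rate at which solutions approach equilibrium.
Eigenvalues: λₙ = 2.4n²π²/3.9².
First three modes:
  n=1: λ₁ = 2.4π²/3.9² ≈ 1.557
  n=2: λ₂ = 9.6π²/3.9² ≈ 6.229 (4× faster decay)
  n=3: λ₃ = 21.6π²/3.9² ≈ 14.016 (9× faster decay)
As t → ∞, higher modes decay exponentially faster. The n=1 mode dominates: θ ~ c₁ sin(πx/3.9) e^{-λ₁t}.
Decay rate: λ₁ = 2.4π²/3.9² ≈ 1.557.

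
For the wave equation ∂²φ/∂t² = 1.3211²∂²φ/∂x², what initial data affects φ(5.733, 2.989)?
Domain of dependence: [1.7842321, 9.6817679]. Signals travel at speed 1.3211, so data within |x - 5.733| ≤ 1.3211·2.989 = 3.9487679 can reach the point.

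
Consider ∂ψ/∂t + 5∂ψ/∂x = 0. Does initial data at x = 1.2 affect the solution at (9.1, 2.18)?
No. Only data at x = -1.8 affects (9.1, 2.18). Advection has one-way propagation along characteristics.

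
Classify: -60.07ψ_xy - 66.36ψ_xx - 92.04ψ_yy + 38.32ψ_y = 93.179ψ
Rewriting in standard form: -66.36ψ_xx - 60.07ψ_xy - 92.04ψ_yy + 38.32ψ_y - 93.179ψ = 0. Elliptic (discriminant = -20822.6927).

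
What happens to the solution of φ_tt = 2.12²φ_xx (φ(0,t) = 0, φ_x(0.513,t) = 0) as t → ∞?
φ oscillates (no decay). Energy is conserved; the solution oscillates indefinitely as standing waves.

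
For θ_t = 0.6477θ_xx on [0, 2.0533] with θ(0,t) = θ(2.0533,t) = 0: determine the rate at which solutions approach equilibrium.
Eigenvalues: λₙ = 0.6477n²π²/2.0533².
First three modes:
  n=1: λ₁ = 0.6477π²/2.0533² ≈ 1.516
  n=2: λ₂ = 2.5908π²/2.0533² ≈ 6.065 (4× faster decay)
  n=3: λ₃ = 5.8293π²/2.0533² ≈ 13.646 (9× faster decay)
As t → ∞, higher modes decay exponentially faster. The n=1 mode dominates: θ ~ c₁ sin(πx/2.0533) e^{-λ₁t}.
Decay rate: λ₁ = 0.6477π²/2.0533² ≈ 1.516.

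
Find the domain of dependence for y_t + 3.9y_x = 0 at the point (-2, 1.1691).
A single point: x = -6.55949. The characteristic through (-2, 1.1691) is x - 3.9t = const, so x = -2 - 3.9·1.1691 = -6.55949.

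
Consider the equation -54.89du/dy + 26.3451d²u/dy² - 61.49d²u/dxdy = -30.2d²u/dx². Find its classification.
Rewriting in standard form: 30.2d²u/dx² - 61.49d²u/dxdy + 26.3451d²u/dy² - 54.89du/dy = 0. Hyperbolic. (A = 30.2, B = -61.49, C = 26.3451 gives B² - 4AC = 598.53202.)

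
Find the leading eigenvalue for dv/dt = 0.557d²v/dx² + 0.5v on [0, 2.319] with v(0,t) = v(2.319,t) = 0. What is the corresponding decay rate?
Eigenvalues: λₙ = 0.557n²π²/2.319² - 0.5.
First three modes:
  n=1: λ₁ = 0.557π²/2.319² - 0.5 ≈ 0.522
  n=2: λ₂ = 2.228π²/2.319² - 0.5 ≈ 3.589
  n=3: λ₃ = 5.013π²/2.319² - 0.5 ≈ 8.7
Since 0.557π²/2.319² ≈ 1.022 > 0.5, all λₙ > 0.
The n=1 mode decays slowest → dominates as t → ∞.
Asymptotic: v ~ c₁ sin(πx/2.319) e^{-λ₁t} with decay rate λ₁ ≈ 0.522.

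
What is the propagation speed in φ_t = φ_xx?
Infinite. The heat equation is parabolic, not hyperbolic, so disturbances propagate instantly.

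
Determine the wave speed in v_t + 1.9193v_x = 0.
Speed = 1.9193. Information travels along x - 1.9193t = const (rightward).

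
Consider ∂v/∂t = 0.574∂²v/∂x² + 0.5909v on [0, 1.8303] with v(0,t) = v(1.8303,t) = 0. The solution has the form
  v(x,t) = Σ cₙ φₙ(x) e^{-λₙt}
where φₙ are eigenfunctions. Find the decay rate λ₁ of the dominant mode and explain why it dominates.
Eigenvalues: λₙ = 0.574n²π²/1.8303² - 0.5909.
First three modes:
  n=1: λ₁ = 0.574π²/1.8303² - 0.5909 ≈ 1.1
  n=2: λ₂ = 2.296π²/1.8303² - 0.5909 ≈ 6.173
  n=3: λ₃ = 5.166π²/1.8303² - 0.5909 ≈ 14.629
Since 0.574π²/1.8303² ≈ 1.691 > 0.5909, all λₙ > 0.
The n=1 mode decays slowest → dominates as t → ∞.
Asymptotic: v ~ c₁ sin(πx/1.8303) e^{-λ₁t} with decay rate λ₁ ≈ 1.1.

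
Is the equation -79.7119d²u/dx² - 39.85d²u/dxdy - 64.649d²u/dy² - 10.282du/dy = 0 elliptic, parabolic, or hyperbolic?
Computing B² - 4AC with A = -79.7119, B = -39.85, C = -64.649: discriminant = -19025.1559924 (negative). Answer: elliptic.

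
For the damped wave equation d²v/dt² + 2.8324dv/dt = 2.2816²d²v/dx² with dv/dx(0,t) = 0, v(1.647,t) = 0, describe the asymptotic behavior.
v → 0. Damping (γ=2.8324) dissipates energy; oscillations decay exponentially.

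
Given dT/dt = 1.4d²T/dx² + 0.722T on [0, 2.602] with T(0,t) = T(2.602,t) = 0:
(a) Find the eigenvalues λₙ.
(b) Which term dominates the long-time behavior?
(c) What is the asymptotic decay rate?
Eigenvalues: λₙ = 1.4n²π²/2.602² - 0.722.
First three modes:
  n=1: λ₁ = 1.4π²/2.602² - 0.722 ≈ 1.319
  n=2: λ₂ = 5.6π²/2.602² - 0.722 ≈ 7.441
  n=3: λ₃ = 12.6π²/2.602² - 0.722 ≈ 17.646
Since 1.4π²/2.602² ≈ 2.041 > 0.722, all λₙ > 0.
The n=1 mode decays slowest → dominates as t → ∞.
Asymptotic: T ~ c₁ sin(πx/2.602) e^{-λ₁t} with decay rate λ₁ ≈ 1.319.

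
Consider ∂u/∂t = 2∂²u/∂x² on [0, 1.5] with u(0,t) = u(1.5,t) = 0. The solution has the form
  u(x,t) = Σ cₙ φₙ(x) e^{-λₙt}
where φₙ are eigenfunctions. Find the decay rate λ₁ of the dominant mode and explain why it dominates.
Eigenvalues: λₙ = 2n²π²/1.5².
First three modes:
  n=1: λ₁ = 2π²/1.5² ≈ 8.773
  n=2: λ₂ = 8π²/1.5² ≈ 35.092 (4× faster decay)
  n=3: λ₃ = 18π²/1.5² ≈ 78.957 (9× faster decay)
As t → ∞, higher modes decay exponentially faster. The n=1 mode dominates: u ~ c₁ sin(πx/1.5) e^{-λ₁t}.
Decay rate: λ₁ = 2π²/1.5² ≈ 8.773.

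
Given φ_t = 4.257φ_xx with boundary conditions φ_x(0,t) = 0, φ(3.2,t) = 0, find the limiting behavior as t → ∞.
φ → 0. Heat escapes through the Dirichlet boundary.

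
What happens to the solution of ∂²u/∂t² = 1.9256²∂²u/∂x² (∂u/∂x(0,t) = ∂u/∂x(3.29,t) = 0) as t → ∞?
u oscillates about a mean that drifts linearly in t (generically unbounded; no decay). There is no damping, so the nonconstant modes persist as standing waves (energy conserved, no decay). But with Neumann conditions at both ends the constant mode has eigenvalue 0: the spatial mean M(t) of u satisfies M'' = 0, so M(t) = M(0) + M'(0)·t. Unless the initial velocity has zero mean (∫u_t(x,0)dx = 0), the solution grows linearly in t (unbounded, though not exponentially); if it does have zero mean, the solution stays bounded and simply oscillates.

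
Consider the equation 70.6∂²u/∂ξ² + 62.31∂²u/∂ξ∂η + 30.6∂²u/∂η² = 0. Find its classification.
Elliptic. (A = 70.6, B = 62.31, C = 30.6 gives B² - 4AC = -4758.9039.)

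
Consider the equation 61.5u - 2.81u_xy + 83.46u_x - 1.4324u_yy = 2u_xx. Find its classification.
Rewriting in standard form: -2u_xx - 2.81u_xy - 1.4324u_yy + 83.46u_x + 61.5u = 0. Elliptic. (A = -2, B = -2.81, C = -1.4324 gives B² - 4AC = -3.5631.)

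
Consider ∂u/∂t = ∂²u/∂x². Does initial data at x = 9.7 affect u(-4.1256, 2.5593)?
Yes, for any finite x. The heat equation has infinite propagation speed, so all initial data affects all points at any t > 0.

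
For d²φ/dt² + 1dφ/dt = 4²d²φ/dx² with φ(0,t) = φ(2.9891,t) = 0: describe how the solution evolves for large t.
φ → 0. Damping (γ=1) dissipates energy; oscillations decay exponentially.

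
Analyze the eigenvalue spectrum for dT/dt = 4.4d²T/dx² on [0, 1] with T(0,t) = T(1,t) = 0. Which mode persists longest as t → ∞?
Eigenvalues: λₙ = 4.4n²π².
First three modes:
  n=1: λ₁ = 4.4π² ≈ 43.426
  n=2: λ₂ = 17.6π² ≈ 173.705 (4× faster decay)
  n=3: λ₃ = 39.6π² ≈ 390.836 (9× faster decay)
As t → ∞, higher modes decay exponentially faster. The n=1 mode dominates: T ~ c₁ sin(πx) e^{-λ₁t}.
Decay rate: λ₁ = 4.4π² ≈ 43.426.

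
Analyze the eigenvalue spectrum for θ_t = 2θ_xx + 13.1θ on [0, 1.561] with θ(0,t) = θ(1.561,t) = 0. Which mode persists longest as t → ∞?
Eigenvalues: λₙ = 2n²π²/1.561² - 13.1.
First three modes:
  n=1: λ₁ = 2π²/1.561² - 13.1 ≈ -4.999
  n=2: λ₂ = 8π²/1.561² - 13.1 ≈ 19.303
  n=3: λ₃ = 18π²/1.561² - 13.1 ≈ 59.807
Since 2π²/1.561² ≈ 8.101 < 13.1, λ₁ < 0.
The n=1 mode grows fastest (−λₙ is largest for n=1) → dominates.
Asymptotic: θ ~ c₁ sin(πx/1.561) e^{4.999t} (exponential growth at rate −λ₁ ≈ 4.999).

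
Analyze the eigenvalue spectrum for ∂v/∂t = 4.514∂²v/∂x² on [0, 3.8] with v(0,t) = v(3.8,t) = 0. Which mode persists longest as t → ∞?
Eigenvalues: λₙ = 4.514n²π²/3.8².
First three modes:
  n=1: λ₁ = 4.514π²/3.8² ≈ 3.085
  n=2: λ₂ = 18.056π²/3.8² ≈ 12.341 (4× faster decay)
  n=3: λ₃ = 40.626π²/3.8² ≈ 27.767 (9× faster decay)
As t → ∞, higher modes decay exponentially faster. The n=1 mode dominates: v ~ c₁ sin(πx/3.8) e^{-λ₁t}.
Decay rate: λ₁ = 4.514π²/3.8² ≈ 3.085.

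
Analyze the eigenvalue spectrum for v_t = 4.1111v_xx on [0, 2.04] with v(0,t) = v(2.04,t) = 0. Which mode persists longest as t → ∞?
Eigenvalues: λₙ = 4.1111n²π²/2.04².
First three modes:
  n=1: λ₁ = 4.1111π²/2.04² ≈ 9.75
  n=2: λ₂ = 16.4444π²/2.04² ≈ 38.999 (4× faster decay)
  n=3: λ₃ = 36.9999π²/2.04² ≈ 87.749 (9× faster decay)
As t → ∞, higher modes decay exponentially faster. The n=1 mode dominates: v ~ c₁ sin(πx/2.04) e^{-λ₁t}.
Decay rate: λ₁ = 4.1111π²/2.04² ≈ 9.75.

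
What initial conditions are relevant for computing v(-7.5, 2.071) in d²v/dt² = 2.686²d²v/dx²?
Domain of dependence: [-13.062706, -1.937294]. Signals travel at speed 2.686, so data within |x - -7.5| ≤ 2.686·2.071 = 5.562706 can reach the point.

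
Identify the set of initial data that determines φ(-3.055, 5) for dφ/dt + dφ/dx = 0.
A single point: x = -8.055. The characteristic through (-3.055, 5) is x - 1t = const, so x = -3.055 - 1·5 = -8.055.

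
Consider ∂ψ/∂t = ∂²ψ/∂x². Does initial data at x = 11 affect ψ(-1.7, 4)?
Yes, for any finite x. The heat equation has infinite propagation speed, so all initial data affects all points at any t > 0.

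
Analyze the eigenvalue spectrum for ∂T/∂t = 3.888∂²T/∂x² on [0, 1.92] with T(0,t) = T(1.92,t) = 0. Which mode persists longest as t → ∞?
Eigenvalues: λₙ = 3.888n²π²/1.92².
First three modes:
  n=1: λ₁ = 3.888π²/1.92² ≈ 10.409
  n=2: λ₂ = 15.552π²/1.92² ≈ 41.637 (4× faster decay)
  n=3: λ₃ = 34.992π²/1.92² ≈ 93.684 (9× faster decay)
As t → ∞, higher modes decay exponentially faster. The n=1 mode dominates: T ~ c₁ sin(πx/1.92) e^{-λ₁t}.
Decay rate: λ₁ = 3.888π²/1.92² ≈ 10.409.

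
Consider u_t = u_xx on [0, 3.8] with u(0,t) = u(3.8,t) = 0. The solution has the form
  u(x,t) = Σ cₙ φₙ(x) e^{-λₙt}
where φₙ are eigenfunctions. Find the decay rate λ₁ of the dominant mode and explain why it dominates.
Eigenvalues: λₙ = n²π²/3.8².
First three modes:
  n=1: λ₁ = π²/3.8² ≈ 0.683
  n=2: λ₂ = 4π²/3.8² ≈ 2.734 (4× faster decay)
  n=3: λ₃ = 9π²/3.8² ≈ 6.151 (9× faster decay)
As t → ∞, higher modes decay exponentially faster. The n=1 mode dominates: u ~ c₁ sin(πx/3.8) e^{-λ₁t}.
Decay rate: λ₁ = π²/3.8² ≈ 0.683.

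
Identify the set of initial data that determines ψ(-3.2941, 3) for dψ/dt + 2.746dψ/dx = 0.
A single point: x = -11.5321. The characteristic through (-3.2941, 3) is x - 2.746t = const, so x = -3.2941 - 2.746·3 = -11.5321.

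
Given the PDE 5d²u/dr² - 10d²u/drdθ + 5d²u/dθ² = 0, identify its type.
The second-order coefficients are A = 5, B = -10, C = 5. Since B² - 4AC = 0 = 0, this is a parabolic PDE.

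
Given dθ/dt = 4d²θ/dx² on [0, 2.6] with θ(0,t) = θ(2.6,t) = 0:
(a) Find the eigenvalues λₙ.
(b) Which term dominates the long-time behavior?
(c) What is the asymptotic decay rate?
Eigenvalues: λₙ = 4n²π²/2.6².
First three modes:
  n=1: λ₁ = 4π²/2.6² ≈ 5.84
  n=2: λ₂ = 16π²/2.6² ≈ 23.36 (4× faster decay)
  n=3: λ₃ = 36π²/2.6² ≈ 52.56 (9× faster decay)
As t → ∞, higher modes decay exponentially faster. The n=1 mode dominates: θ ~ c₁ sin(πx/2.6) e^{-λ₁t}.
Decay rate: λ₁ = 4π²/2.6² ≈ 5.84.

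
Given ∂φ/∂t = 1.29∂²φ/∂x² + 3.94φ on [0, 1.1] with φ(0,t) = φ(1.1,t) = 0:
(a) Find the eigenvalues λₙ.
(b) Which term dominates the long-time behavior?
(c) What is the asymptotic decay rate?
Eigenvalues: λₙ = 1.29n²π²/1.1² - 3.94.
First three modes:
  n=1: λ₁ = 1.29π²/1.1² - 3.94 ≈ 6.582
  n=2: λ₂ = 5.16π²/1.1² - 3.94 ≈ 38.149
  n=3: λ₃ = 11.61π²/1.1² - 3.94 ≈ 90.759
Since 1.29π²/1.1² ≈ 10.522 > 3.94, all λₙ > 0.
The n=1 mode decays slowest → dominates as t → ∞.
Asymptotic: φ ~ c₁ sin(πx/1.1) e^{-λ₁t} with decay rate λ₁ ≈ 6.582.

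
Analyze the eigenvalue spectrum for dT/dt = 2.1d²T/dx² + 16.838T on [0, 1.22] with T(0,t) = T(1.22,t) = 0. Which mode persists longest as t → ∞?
Eigenvalues: λₙ = 2.1n²π²/1.22² - 16.838.
First three modes:
  n=1: λ₁ = 2.1π²/1.22² - 16.838 ≈ -2.913
  n=2: λ₂ = 8.4π²/1.22² - 16.838 ≈ 38.863
  n=3: λ₃ = 18.9π²/1.22² - 16.838 ≈ 108.488
Since 2.1π²/1.22² ≈ 13.925 < 16.838, λ₁ < 0.
The n=1 mode grows fastest (−λₙ is largest for n=1) → dominates.
Asymptotic: T ~ c₁ sin(πx/1.22) e^{2.913t} (exponential growth at rate −λ₁ ≈ 2.913).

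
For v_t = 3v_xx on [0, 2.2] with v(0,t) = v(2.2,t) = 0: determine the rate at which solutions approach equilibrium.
Eigenvalues: λₙ = 3n²π²/2.2².
First three modes:
  n=1: λ₁ = 3π²/2.2² ≈ 6.118
  n=2: λ₂ = 12π²/2.2² ≈ 24.47 (4× faster decay)
  n=3: λ₃ = 27π²/2.2² ≈ 55.058 (9× faster decay)
As t → ∞, higher modes decay exponentially faster. The n=1 mode dominates: v ~ c₁ sin(πx/2.2) e^{-λ₁t}.
Decay rate: λ₁ = 3π²/2.2² ≈ 6.118.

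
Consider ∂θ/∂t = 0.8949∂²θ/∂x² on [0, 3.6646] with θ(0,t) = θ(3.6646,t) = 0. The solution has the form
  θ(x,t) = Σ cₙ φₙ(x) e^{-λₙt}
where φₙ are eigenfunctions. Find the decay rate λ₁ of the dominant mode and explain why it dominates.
Eigenvalues: λₙ = 0.8949n²π²/3.6646².
First three modes:
  n=1: λ₁ = 0.8949π²/3.6646² ≈ 0.658
  n=2: λ₂ = 3.5796π²/3.6646² ≈ 2.631 (4× faster decay)
  n=3: λ₃ = 8.0541π²/3.6646² ≈ 5.919 (9× faster decay)
As t → ∞, higher modes decay exponentially faster. The n=1 mode dominates: θ ~ c₁ sin(πx/3.6646) e^{-λ₁t}.
Decay rate: λ₁ = 0.8949π²/3.6646² ≈ 0.658.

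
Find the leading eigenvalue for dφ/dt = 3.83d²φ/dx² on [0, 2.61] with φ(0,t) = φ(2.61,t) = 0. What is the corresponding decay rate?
Eigenvalues: λₙ = 3.83n²π²/2.61².
First three modes:
  n=1: λ₁ = 3.83π²/2.61² ≈ 5.549
  n=2: λ₂ = 15.32π²/2.61² ≈ 22.196 (4× faster decay)
  n=3: λ₃ = 34.47π²/2.61² ≈ 49.941 (9× faster decay)
As t → ∞, higher modes decay exponentially faster. The n=1 mode dominates: φ ~ c₁ sin(πx/2.61) e^{-λ₁t}.
Decay rate: λ₁ = 3.83π²/2.61² ≈ 5.549.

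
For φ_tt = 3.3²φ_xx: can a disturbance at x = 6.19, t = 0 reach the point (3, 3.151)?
Yes. The domain of dependence is [-7.3983, 13.3983], and 6.19 ∈ [-7.3983, 13.3983].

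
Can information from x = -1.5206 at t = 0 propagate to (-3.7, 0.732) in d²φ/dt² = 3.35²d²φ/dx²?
Yes. The domain of dependence is [-6.1522, -1.2478], and -1.5206 ∈ [-6.1522, -1.2478].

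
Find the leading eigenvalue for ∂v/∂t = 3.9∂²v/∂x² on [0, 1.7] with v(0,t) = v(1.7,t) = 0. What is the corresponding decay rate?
Eigenvalues: λₙ = 3.9n²π²/1.7².
First three modes:
  n=1: λ₁ = 3.9π²/1.7² ≈ 13.319
  n=2: λ₂ = 15.6π²/1.7² ≈ 53.275 (4× faster decay)
  n=3: λ₃ = 35.1π²/1.7² ≈ 119.87 (9× faster decay)
As t → ∞, higher modes decay exponentially faster. The n=1 mode dominates: v ~ c₁ sin(πx/1.7) e^{-λ₁t}.
Decay rate: λ₁ = 3.9π²/1.7² ≈ 13.319.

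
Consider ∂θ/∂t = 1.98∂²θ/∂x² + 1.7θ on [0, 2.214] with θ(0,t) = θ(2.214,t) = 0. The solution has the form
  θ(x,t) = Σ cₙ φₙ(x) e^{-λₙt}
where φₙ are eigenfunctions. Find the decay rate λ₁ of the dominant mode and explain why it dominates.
Eigenvalues: λₙ = 1.98n²π²/2.214² - 1.7.
First three modes:
  n=1: λ₁ = 1.98π²/2.214² - 1.7 ≈ 2.287
  n=2: λ₂ = 7.92π²/2.214² - 1.7 ≈ 14.247
  n=3: λ₃ = 17.82π²/2.214² - 1.7 ≈ 34.18
Since 1.98π²/2.214² ≈ 3.987 > 1.7, all λₙ > 0.
The n=1 mode decays slowest → dominates as t → ∞.
Asymptotic: θ ~ c₁ sin(πx/2.214) e^{-λ₁t} with decay rate λ₁ ≈ 2.287.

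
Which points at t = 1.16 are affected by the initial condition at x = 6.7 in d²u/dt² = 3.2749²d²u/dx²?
Domain of influence: [2.901116, 10.498884]. Data at x = 6.7 spreads outward at speed 3.2749.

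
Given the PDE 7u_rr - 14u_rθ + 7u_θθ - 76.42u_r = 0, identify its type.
The second-order coefficients are A = 7, B = -14, C = 7. Since B² - 4AC = 0 = 0, this is a parabolic PDE.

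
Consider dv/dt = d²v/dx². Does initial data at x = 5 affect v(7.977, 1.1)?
Yes, for any finite x. The heat equation has infinite propagation speed, so all initial data affects all points at any t > 0.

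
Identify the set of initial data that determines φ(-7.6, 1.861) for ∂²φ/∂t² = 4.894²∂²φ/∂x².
Domain of dependence: [-16.707734, 1.507734]. Signals travel at speed 4.894, so data within |x - -7.6| ≤ 4.894·1.861 = 9.107734 can reach the point.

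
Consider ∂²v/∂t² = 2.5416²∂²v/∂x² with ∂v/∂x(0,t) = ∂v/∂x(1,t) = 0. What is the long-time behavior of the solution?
As t → ∞, v oscillates about a mean that drifts linearly in t (generically unbounded; no decay). There is no damping, so the nonconstant modes persist as standing waves (energy conserved, no decay). But with Neumann conditions at both ends the constant mode has eigenvalue 0: the spatial mean M(t) of v satisfies M'' = 0, so M(t) = M(0) + M'(0)·t. Unless the initial velocity has zero mean (∫v_t(x,0)dx = 0), the solution grows linearly in t (unbounded, though not exponentially); if it does have zero mean, the solution stays bounded and simply oscillates.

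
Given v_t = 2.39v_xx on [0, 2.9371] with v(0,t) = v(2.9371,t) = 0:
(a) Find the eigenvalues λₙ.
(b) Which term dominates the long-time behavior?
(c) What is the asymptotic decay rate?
Eigenvalues: λₙ = 2.39n²π²/2.9371².
First three modes:
  n=1: λ₁ = 2.39π²/2.9371² ≈ 2.734
  n=2: λ₂ = 9.56π²/2.9371² ≈ 10.938 (4× faster decay)
  n=3: λ₃ = 21.51π²/2.9371² ≈ 24.609 (9× faster decay)
As t → ∞, higher modes decay exponentially faster. The n=1 mode dominates: v ~ c₁ sin(πx/2.9371) e^{-λ₁t}.
Decay rate: λ₁ = 2.39π²/2.9371² ≈ 2.734.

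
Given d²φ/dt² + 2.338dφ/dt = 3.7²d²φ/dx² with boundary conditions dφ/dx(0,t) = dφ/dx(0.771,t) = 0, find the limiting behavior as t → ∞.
φ → constant (steady state). Damping (γ=2.338) dissipates the nonconstant modes; with Neumann BCs the spatial average obeys M''+γM'=0 and tends to a finite limit.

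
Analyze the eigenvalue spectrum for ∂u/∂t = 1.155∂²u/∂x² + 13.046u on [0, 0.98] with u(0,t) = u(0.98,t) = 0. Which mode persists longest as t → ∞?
Eigenvalues: λₙ = 1.155n²π²/0.98² - 13.046.
First three modes:
  n=1: λ₁ = 1.155π²/0.98² - 13.046 ≈ -1.177
  n=2: λ₂ = 4.62π²/0.98² - 13.046 ≈ 34.432
  n=3: λ₃ = 10.395π²/0.98² - 13.046 ≈ 93.779
Since 1.155π²/0.98² ≈ 11.869 < 13.046, λ₁ < 0.
The n=1 mode grows fastest (−λₙ is largest for n=1) → dominates.
Asymptotic: u ~ c₁ sin(πx/0.98) e^{1.177t} (exponential growth at rate −λ₁ ≈ 1.177).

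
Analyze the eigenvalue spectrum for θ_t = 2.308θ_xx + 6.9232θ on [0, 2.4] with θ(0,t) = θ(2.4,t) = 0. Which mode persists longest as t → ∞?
Eigenvalues: λₙ = 2.308n²π²/2.4² - 6.9232.
First three modes:
  n=1: λ₁ = 2.308π²/2.4² - 6.9232 ≈ -2.969
  n=2: λ₂ = 9.232π²/2.4² - 6.9232 ≈ 8.896
  n=3: λ₃ = 20.772π²/2.4² - 6.9232 ≈ 28.669
Since 2.308π²/2.4² ≈ 3.955 < 6.9232, λ₁ < 0.
The n=1 mode grows fastest (−λₙ is largest for n=1) → dominates.
Asymptotic: θ ~ c₁ sin(πx/2.4) e^{2.969t} (exponential growth at rate −λ₁ ≈ 2.969).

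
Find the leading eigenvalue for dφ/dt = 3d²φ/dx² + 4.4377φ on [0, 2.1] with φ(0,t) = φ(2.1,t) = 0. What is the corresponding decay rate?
Eigenvalues: λₙ = 3n²π²/2.1² - 4.4377.
First three modes:
  n=1: λ₁ = 3π²/2.1² - 4.4377 ≈ 2.276
  n=2: λ₂ = 12π²/2.1² - 4.4377 ≈ 22.418
  n=3: λ₃ = 27π²/2.1² - 4.4377 ≈ 55.988
Since 3π²/2.1² ≈ 6.714 > 4.4377, all λₙ > 0.
The n=1 mode decays slowest → dominates as t → ∞.
Asymptotic: φ ~ c₁ sin(πx/2.1) e^{-λ₁t} with decay rate λ₁ ≈ 2.276.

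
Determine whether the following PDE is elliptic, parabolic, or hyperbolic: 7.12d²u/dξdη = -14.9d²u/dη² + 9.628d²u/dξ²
Rewriting in standard form: -9.628d²u/dξ² + 7.12d²u/dξdη + 14.9d²u/dη² = 0. Coefficients: A = -9.628, B = 7.12, C = 14.9. B² - 4AC = 624.5232, which is positive, so the equation is hyperbolic.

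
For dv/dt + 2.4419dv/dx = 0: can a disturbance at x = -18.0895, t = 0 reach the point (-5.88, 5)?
Yes. The characteristic through (-5.88, 5) passes through x = -18.0895.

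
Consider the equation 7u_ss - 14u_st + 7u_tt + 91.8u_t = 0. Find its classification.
Parabolic. (A = 7, B = -14, C = 7 gives B² - 4AC = 0.)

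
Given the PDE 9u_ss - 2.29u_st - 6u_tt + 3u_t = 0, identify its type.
The second-order coefficients are A = 9, B = -2.29, C = -6. Since B² - 4AC = 221.2441 > 0, this is a hyperbolic PDE.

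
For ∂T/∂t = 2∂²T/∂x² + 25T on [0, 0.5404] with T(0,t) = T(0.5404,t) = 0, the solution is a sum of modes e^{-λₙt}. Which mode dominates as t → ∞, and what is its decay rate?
Eigenvalues: λₙ = 2n²π²/0.5404² - 25.
First three modes:
  n=1: λ₁ = 2π²/0.5404² - 25 ≈ 42.593
  n=2: λ₂ = 8π²/0.5404² - 25 ≈ 245.37
  n=3: λ₃ = 18π²/0.5404² - 25 ≈ 583.333
Since 2π²/0.5404² ≈ 67.593 > 25, all λₙ > 0.
The n=1 mode decays slowest → dominates as t → ∞.
Asymptotic: T ~ c₁ sin(πx/0.5404) e^{-λ₁t} with decay rate λ₁ ≈ 42.593.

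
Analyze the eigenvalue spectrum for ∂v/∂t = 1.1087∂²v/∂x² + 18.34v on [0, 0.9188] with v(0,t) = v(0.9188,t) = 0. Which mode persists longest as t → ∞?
Eigenvalues: λₙ = 1.1087n²π²/0.9188² - 18.34.
First three modes:
  n=1: λ₁ = 1.1087π²/0.9188² - 18.34 ≈ -5.378
  n=2: λ₂ = 4.4348π²/0.9188² - 18.34 ≈ 33.508
  n=3: λ₃ = 9.9783π²/0.9188² - 18.34 ≈ 98.318
Since 1.1087π²/0.9188² ≈ 12.962 < 18.34, λ₁ < 0.
The n=1 mode grows fastest (−λₙ is largest for n=1) → dominates.
Asymptotic: v ~ c₁ sin(πx/0.9188) e^{5.378t} (exponential growth at rate −λ₁ ≈ 5.378).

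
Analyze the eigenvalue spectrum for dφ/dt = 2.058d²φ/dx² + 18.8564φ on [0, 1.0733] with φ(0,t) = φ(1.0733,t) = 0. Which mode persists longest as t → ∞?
Eigenvalues: λₙ = 2.058n²π²/1.0733² - 18.8564.
First three modes:
  n=1: λ₁ = 2.058π²/1.0733² - 18.8564 ≈ -1.224
  n=2: λ₂ = 8.232π²/1.0733² - 18.8564 ≈ 51.672
  n=3: λ₃ = 18.522π²/1.0733² - 18.8564 ≈ 139.832
Since 2.058π²/1.0733² ≈ 17.632 < 18.8564, λ₁ < 0.
The n=1 mode grows fastest (−λₙ is largest for n=1) → dominates.
Asymptotic: φ ~ c₁ sin(πx/1.0733) e^{1.224t} (exponential growth at rate −λ₁ ≈ 1.224).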